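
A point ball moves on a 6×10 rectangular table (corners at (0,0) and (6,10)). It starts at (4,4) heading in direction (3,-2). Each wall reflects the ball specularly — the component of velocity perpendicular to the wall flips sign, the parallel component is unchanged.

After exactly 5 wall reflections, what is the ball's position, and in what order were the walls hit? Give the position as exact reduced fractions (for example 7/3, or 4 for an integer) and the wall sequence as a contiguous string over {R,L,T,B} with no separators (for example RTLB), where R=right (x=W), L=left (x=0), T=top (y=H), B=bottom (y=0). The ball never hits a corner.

Final position: (0,28/3)
Wall sequence: RBLRL

1. t=2/3 → R at (6,8/3); v=(-3,-2)
2. t=4/3 → B at (2,0); v=(-3,2)
3. t=2/3 → L at (0,4/3); v=(3,2)
4. t=2 → R at (6,16/3); v=(-3,2)
5. t=2 → L at (0,28/3); v=(3,2)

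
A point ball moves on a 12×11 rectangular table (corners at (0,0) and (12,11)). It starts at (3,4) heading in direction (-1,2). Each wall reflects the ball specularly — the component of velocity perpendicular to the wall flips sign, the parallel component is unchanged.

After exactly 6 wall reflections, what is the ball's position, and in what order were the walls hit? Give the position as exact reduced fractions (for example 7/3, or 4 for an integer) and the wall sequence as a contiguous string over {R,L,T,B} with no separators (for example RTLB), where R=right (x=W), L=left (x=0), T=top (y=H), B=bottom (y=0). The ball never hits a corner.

1. t=3 → L at (0,10); v=(1,2)
2. t=1/2 → T at (1/2,11); v=(1,-2)
3. t=11/2 → B at (6,0); v=(1,2)
4. t=11/2 → T at (23/2,11); v=(1,-2)
5. t=1/2 → R at (12,10); v=(-1,-2)
6. t=5 → B at (7,0); v=(-1,2)

Final position: (7,0)
Wall sequence: LTBTRB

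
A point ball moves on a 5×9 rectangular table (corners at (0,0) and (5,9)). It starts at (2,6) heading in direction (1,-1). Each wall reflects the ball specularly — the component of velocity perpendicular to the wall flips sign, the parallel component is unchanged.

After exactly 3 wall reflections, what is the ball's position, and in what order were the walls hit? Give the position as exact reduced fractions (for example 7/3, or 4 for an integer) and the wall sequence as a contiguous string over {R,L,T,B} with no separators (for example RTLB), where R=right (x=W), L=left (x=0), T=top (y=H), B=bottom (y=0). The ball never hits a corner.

Final position: (0,2)
Wall sequence: RBL

1. t=3 → R at (5,3); v=(-1,-1)
2. t=3 → B at (2,0); v=(-1,1)
3. t=2 → L at (0,2); v=(1,1)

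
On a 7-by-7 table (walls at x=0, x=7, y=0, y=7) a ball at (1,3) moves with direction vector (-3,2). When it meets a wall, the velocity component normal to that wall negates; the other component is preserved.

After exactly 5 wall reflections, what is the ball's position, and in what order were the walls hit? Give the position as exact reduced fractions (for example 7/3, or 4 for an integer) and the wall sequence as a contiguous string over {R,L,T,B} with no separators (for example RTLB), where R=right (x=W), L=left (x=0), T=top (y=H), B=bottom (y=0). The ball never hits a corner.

Final position: (3/2,0)
Wall sequence: LTRLB

1. t=1/3 → L at (0,11/3); v=(3,2)
2. t=5/3 → T at (5,7); v=(3,-2)
3. t=2/3 → R at (7,17/3); v=(-3,-2)
4. t=7/3 → L at (0,1); v=(3,-2)
5. t=1/2 → B at (3/2,0); v=(3,2)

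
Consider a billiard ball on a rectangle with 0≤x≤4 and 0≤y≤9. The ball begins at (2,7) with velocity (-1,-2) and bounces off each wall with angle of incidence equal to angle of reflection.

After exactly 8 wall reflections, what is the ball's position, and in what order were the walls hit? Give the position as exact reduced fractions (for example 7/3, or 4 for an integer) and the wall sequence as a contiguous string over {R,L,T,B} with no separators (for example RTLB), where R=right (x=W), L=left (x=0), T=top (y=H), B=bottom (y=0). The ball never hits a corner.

Final position: (1,9)
Wall sequence: LBRTLBRT

1. t=2 → L at (0,3); v=(1,-2)
2. t=3/2 → B at (3/2,0); v=(1,2)
3. t=5/2 → R at (4,5); v=(-1,2)
4. t=2 → T at (2,9); v=(-1,-2)
5. t=2 → L at (0,5); v=(1,-2)
6. t=5/2 → B at (5/2,0); v=(1,2)
7. t=3/2 → R at (4,3); v=(-1,2)
8. t=3 → T at (1,9); v=(-1,-2)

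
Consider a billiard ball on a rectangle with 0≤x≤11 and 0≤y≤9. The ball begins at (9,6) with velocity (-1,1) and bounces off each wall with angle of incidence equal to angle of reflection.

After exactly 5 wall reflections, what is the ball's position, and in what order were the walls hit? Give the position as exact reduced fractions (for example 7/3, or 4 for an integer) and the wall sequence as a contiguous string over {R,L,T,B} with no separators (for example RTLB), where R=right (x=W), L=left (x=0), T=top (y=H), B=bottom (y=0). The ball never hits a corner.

Final position: (10,9)
Wall sequence: TLBRT

1. t=3 → T at (6,9); v=(-1,-1)
2. t=6 → L at (0,3); v=(1,-1)
3. t=3 → B at (3,0); v=(1,1)
4. t=8 → R at (11,8); v=(-1,1)
5. t=1 → T at (10,9); v=(-1,-1)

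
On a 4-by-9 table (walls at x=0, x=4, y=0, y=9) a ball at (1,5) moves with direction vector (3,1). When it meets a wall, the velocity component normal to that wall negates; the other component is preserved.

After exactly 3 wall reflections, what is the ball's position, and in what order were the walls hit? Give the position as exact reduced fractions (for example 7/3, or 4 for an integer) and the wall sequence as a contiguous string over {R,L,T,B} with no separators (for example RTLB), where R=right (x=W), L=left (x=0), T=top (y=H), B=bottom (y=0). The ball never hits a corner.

Final position: (4,26/3)
Wall sequence: RLR

1. t=1 → R at (4,6); v=(-3,1)
2. t=4/3 → L at (0,22/3); v=(3,1)
3. t=4/3 → R at (4,26/3); v=(-3,1)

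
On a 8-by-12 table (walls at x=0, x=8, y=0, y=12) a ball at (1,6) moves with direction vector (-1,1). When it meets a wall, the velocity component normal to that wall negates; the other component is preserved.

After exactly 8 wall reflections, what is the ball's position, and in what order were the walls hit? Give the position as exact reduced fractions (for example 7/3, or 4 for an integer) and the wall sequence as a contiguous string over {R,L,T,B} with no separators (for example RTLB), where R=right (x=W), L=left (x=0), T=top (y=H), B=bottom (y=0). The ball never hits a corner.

Final position: (0,9)
Wall sequence: LTRLBRTL

1. t=1 → L at (0,7); v=(1,1)
2. t=5 → T at (5,12); v=(1,-1)
3. t=3 → R at (8,9); v=(-1,-1)
4. t=8 → L at (0,1); v=(1,-1)
5. t=1 → B at (1,0); v=(1,1)
6. t=7 → R at (8,7); v=(-1,1)
7. t=5 → T at (3,12); v=(-1,-1)
8. t=3 → L at (0,9); v=(1,-1)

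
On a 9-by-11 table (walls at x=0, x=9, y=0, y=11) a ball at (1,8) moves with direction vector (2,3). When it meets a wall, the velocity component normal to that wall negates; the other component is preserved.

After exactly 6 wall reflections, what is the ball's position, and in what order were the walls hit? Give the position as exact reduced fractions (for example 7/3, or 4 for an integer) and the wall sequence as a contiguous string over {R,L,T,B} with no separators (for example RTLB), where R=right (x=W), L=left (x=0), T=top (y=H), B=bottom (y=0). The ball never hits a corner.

Final position: (7,0)
Wall sequence: TRBTLB

1. t=1 → T at (3,11); v=(2,-3)
2. t=3 → R at (9,2); v=(-2,-3)
3. t=2/3 → B at (23/3,0); v=(-2,3)
4. t=11/3 → T at (1/3,11); v=(-2,-3)
5. t=1/6 → L at (0,21/2); v=(2,-3)
6. t=7/2 → B at (7,0); v=(2,3)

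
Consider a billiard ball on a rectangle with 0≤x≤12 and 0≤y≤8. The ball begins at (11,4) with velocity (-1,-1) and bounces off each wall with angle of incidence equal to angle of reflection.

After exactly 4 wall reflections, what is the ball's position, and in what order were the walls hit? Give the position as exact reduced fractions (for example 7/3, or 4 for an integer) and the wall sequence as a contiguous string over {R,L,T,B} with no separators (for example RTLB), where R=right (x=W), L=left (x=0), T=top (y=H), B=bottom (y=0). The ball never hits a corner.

1. t=4 → B at (7,0); v=(-1,1)
2. t=7 → L at (0,7); v=(1,1)
3. t=1 → T at (1,8); v=(1,-1)
4. t=8 → B at (9,0); v=(1,1)

Final position: (9,0)
Wall sequence: BLTB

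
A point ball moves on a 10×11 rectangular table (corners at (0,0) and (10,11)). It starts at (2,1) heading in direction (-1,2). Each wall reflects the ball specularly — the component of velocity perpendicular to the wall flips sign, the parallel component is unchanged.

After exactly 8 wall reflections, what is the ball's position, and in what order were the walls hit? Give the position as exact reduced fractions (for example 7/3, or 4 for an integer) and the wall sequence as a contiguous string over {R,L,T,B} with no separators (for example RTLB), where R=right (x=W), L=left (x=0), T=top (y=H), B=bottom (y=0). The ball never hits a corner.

1. t=2 → L at (0,5); v=(1,2)
2. t=3 → T at (3,11); v=(1,-2)
3. t=11/2 → B at (17/2,0); v=(1,2)
4. t=3/2 → R at (10,3); v=(-1,2)
5. t=4 → T at (6,11); v=(-1,-2)
6. t=11/2 → B at (1/2,0); v=(-1,2)
7. t=1/2 → L at (0,1); v=(1,2)
8. t=5 → T at (5,11); v=(1,-2)

Final position: (5,11)
Wall sequence: LTBRTBLT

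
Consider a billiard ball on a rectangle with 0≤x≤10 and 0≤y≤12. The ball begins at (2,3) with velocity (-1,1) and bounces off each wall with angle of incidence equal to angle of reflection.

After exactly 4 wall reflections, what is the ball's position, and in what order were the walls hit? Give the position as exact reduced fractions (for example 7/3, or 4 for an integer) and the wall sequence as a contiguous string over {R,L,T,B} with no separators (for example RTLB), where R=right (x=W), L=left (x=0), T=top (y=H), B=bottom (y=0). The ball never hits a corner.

Final position: (1,0)
Wall sequence: LTRB

1. t=2 → L at (0,5); v=(1,1)
2. t=7 → T at (7,12); v=(1,-1)
3. t=3 → R at (10,9); v=(-1,-1)
4. t=9 → B at (1,0); v=(-1,1)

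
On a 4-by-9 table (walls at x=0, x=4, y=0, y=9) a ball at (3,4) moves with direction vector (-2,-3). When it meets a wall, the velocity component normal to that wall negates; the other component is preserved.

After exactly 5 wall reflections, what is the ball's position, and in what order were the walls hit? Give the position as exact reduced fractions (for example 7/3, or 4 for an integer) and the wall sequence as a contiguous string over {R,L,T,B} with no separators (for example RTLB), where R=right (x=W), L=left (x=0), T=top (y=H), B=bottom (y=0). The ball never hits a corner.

Final position: (0,11/2)
Wall sequence: BLRTL

1. t=4/3 → B at (1/3,0); v=(-2,3)
2. t=1/6 → L at (0,1/2); v=(2,3)
3. t=2 → R at (4,13/2); v=(-2,3)
4. t=5/6 → T at (7/3,9); v=(-2,-3)
5. t=7/6 → L at (0,11/2); v=(2,-3)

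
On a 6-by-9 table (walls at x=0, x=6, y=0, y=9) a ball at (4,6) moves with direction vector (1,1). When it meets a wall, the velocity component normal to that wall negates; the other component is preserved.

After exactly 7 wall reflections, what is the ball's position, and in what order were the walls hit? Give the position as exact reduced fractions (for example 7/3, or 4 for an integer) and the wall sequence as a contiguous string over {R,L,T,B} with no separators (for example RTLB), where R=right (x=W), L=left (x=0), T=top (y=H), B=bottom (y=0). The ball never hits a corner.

Final position: (1,9)
Wall sequence: RTLBRLT

1. t=2 → R at (6,8); v=(-1,1)
2. t=1 → T at (5,9); v=(-1,-1)
3. t=5 → L at (0,4); v=(1,-1)
4. t=4 → B at (4,0); v=(1,1)
5. t=2 → R at (6,2); v=(-1,1)
6. t=6 → L at (0,8); v=(1,1)
7. t=1 → T at (1,9); v=(1,-1)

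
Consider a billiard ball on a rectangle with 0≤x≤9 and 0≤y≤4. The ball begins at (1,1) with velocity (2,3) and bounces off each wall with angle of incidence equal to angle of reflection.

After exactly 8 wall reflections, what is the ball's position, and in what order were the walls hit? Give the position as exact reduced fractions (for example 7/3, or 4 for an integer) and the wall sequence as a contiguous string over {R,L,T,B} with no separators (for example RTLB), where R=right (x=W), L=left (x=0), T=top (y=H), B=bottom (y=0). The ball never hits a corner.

Final position: (0,5/2)
Wall sequence: TBTRBTBL

1. t=1 → T at (3,4); v=(2,-3)
2. t=4/3 → B at (17/3,0); v=(2,3)
3. t=4/3 → T at (25/3,4); v=(2,-3)
4. t=1/3 → R at (9,3); v=(-2,-3)
5. t=1 → B at (7,0); v=(-2,3)
6. t=4/3 → T at (13/3,4); v=(-2,-3)
7. t=4/3 → B at (5/3,0); v=(-2,3)
8. t=5/6 → L at (0,5/2); v=(2,3)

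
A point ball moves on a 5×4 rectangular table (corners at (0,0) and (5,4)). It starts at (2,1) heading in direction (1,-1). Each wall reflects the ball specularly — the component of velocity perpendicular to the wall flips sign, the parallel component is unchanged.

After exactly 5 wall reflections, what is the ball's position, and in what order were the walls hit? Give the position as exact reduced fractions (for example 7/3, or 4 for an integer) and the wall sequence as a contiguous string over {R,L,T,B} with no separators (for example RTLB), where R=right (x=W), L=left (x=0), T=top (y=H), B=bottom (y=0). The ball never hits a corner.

1. t=1 → B at (3,0); v=(1,1)
2. t=2 → R at (5,2); v=(-1,1)
3. t=2 → T at (3,4); v=(-1,-1)
4. t=3 → L at (0,1); v=(1,-1)
5. t=1 → B at (1,0); v=(1,1)

Final position: (1,0)
Wall sequence: BRTLB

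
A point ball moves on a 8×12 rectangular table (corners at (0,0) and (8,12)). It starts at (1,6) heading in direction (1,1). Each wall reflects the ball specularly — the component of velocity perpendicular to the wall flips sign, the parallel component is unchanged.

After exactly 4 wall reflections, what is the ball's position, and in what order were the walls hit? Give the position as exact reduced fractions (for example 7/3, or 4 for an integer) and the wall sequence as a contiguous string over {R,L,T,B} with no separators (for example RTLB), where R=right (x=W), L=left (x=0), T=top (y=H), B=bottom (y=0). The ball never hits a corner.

Final position: (3,0)
Wall sequence: TRLB

1. t=6 → T at (7,12); v=(1,-1)
2. t=1 → R at (8,11); v=(-1,-1)
3. t=8 → L at (0,3); v=(1,-1)
4. t=3 → B at (3,0); v=(1,1)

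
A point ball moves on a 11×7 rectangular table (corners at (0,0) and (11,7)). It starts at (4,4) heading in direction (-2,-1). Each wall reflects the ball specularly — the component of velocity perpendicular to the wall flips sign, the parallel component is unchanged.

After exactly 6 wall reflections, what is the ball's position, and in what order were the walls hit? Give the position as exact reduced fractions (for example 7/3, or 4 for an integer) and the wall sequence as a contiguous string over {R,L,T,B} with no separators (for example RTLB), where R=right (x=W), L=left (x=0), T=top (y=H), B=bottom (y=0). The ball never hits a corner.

1. t=2 → L at (0,2); v=(2,-1)
2. t=2 → B at (4,0); v=(2,1)
3. t=7/2 → R at (11,7/2); v=(-2,1)
4. t=7/2 → T at (4,7); v=(-2,-1)
5. t=2 → L at (0,5); v=(2,-1)
6. t=5 → B at (10,0); v=(2,1)

Final position: (10,0)
Wall sequence: LBRTLB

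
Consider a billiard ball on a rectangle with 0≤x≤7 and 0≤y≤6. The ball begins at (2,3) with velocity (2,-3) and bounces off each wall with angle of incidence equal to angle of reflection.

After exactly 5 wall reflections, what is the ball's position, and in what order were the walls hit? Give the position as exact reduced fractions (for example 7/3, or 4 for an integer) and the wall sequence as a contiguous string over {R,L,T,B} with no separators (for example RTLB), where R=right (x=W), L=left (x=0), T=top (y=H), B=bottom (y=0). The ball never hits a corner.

1. t=1 → B at (4,0); v=(2,3)
2. t=3/2 → R at (7,9/2); v=(-2,3)
3. t=1/2 → T at (6,6); v=(-2,-3)
4. t=2 → B at (2,0); v=(-2,3)
5. t=1 → L at (0,3); v=(2,3)

Final position: (0,3)
Wall sequence: BRTBL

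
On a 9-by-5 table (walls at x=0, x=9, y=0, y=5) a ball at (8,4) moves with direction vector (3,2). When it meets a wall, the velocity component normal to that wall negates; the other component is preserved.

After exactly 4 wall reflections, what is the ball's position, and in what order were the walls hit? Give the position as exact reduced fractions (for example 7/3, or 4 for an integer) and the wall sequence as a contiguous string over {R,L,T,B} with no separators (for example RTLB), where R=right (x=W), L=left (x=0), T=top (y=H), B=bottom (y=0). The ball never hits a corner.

Final position: (0,2/3)
Wall sequence: RTBL

1. t=1/3 → R at (9,14/3); v=(-3,2)
2. t=1/6 → T at (17/2,5); v=(-3,-2)
3. t=5/2 → B at (1,0); v=(-3,2)
4. t=1/3 → L at (0,2/3); v=(3,2)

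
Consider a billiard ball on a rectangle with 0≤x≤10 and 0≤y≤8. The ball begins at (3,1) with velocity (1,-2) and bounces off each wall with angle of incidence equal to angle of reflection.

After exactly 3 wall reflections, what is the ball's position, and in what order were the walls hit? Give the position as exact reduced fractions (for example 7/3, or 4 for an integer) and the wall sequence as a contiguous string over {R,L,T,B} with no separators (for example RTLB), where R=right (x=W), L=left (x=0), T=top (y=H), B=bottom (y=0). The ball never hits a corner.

1. t=1/2 → B at (7/2,0); v=(1,2)
2. t=4 → T at (15/2,8); v=(1,-2)
3. t=5/2 → R at (10,3); v=(-1,-2)

Final position: (10,3)
Wall sequence: BTR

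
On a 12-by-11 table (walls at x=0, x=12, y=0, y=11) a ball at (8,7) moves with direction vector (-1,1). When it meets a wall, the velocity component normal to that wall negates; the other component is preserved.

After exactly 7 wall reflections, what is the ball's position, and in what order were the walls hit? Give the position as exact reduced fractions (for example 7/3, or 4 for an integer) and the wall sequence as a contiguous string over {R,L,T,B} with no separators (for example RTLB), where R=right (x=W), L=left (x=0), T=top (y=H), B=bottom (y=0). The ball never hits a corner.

Final position: (5,0)
Wall sequence: TLBRTLB

1. t=4 → T at (4,11); v=(-1,-1)
2. t=4 → L at (0,7); v=(1,-1)
3. t=7 → B at (7,0); v=(1,1)
4. t=5 → R at (12,5); v=(-1,1)
5. t=6 → T at (6,11); v=(-1,-1)
6. t=6 → L at (0,5); v=(1,-1)
7. t=5 → B at (5,0); v=(1,1)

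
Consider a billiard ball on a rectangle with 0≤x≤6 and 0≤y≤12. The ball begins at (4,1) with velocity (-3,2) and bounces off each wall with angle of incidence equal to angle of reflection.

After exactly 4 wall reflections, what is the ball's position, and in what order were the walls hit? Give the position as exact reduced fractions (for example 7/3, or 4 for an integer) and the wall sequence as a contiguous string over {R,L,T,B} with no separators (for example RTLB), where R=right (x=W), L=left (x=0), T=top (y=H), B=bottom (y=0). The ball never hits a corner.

1. t=4/3 → L at (0,11/3); v=(3,2)
2. t=2 → R at (6,23/3); v=(-3,2)
3. t=2 → L at (0,35/3); v=(3,2)
4. t=1/6 → T at (1/2,12); v=(3,-2)

Final position: (1/2,12)
Wall sequence: LRLT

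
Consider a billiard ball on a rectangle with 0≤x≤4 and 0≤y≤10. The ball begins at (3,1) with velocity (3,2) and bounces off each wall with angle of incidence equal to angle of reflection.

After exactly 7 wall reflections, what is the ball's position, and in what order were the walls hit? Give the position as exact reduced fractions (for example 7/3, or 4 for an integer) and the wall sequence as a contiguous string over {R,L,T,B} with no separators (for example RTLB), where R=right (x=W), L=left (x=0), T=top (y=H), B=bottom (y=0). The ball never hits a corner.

1. t=1/3 → R at (4,5/3); v=(-3,2)
2. t=4/3 → L at (0,13/3); v=(3,2)
3. t=4/3 → R at (4,7); v=(-3,2)
4. t=4/3 → L at (0,29/3); v=(3,2)
5. t=1/6 → T at (1/2,10); v=(3,-2)
6. t=7/6 → R at (4,23/3); v=(-3,-2)
7. t=4/3 → L at (0,5); v=(3,-2)

Final position: (0,5)
Wall sequence: RLRLTRL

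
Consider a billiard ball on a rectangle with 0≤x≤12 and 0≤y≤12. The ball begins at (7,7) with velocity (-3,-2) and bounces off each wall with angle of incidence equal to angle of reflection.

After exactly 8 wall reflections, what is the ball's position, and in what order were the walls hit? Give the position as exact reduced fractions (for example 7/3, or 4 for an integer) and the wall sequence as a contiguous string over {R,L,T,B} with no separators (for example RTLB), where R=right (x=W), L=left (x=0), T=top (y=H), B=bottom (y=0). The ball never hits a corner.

1. t=7/3 → L at (0,7/3); v=(3,-2)
2. t=7/6 → B at (7/2,0); v=(3,2)
3. t=17/6 → R at (12,17/3); v=(-3,2)
4. t=19/6 → T at (5/2,12); v=(-3,-2)
5. t=5/6 → L at (0,31/3); v=(3,-2)
6. t=4 → R at (12,7/3); v=(-3,-2)
7. t=7/6 → B at (17/2,0); v=(-3,2)
8. t=17/6 → L at (0,17/3); v=(3,2)

Final position: (0,17/3)
Wall sequence: LBRTLRBL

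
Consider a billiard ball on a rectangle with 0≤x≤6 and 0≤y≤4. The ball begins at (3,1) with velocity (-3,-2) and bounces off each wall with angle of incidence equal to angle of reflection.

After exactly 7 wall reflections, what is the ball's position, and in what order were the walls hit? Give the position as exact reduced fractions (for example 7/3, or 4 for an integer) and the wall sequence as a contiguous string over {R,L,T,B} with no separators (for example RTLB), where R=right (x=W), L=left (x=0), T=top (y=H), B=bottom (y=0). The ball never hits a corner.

Final position: (9/2,4)
Wall sequence: BLTRBLT

1. t=1/2 → B at (3/2,0); v=(-3,2)
2. t=1/2 → L at (0,1); v=(3,2)
3. t=3/2 → T at (9/2,4); v=(3,-2)
4. t=1/2 → R at (6,3); v=(-3,-2)
5. t=3/2 → B at (3/2,0); v=(-3,2)
6. t=1/2 → L at (0,1); v=(3,2)
7. t=3/2 → T at (9/2,4); v=(3,-2)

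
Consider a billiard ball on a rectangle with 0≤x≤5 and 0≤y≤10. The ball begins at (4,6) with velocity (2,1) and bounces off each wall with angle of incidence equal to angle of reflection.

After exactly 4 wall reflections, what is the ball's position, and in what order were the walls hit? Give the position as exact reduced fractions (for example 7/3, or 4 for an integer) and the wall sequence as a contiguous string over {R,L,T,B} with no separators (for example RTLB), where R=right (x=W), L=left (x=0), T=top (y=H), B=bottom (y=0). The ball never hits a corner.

Final position: (5,17/2)
Wall sequence: RLTR

1. t=1/2 → R at (5,13/2); v=(-2,1)
2. t=5/2 → L at (0,9); v=(2,1)
3. t=1 → T at (2,10); v=(2,-1)
4. t=3/2 → R at (5,17/2); v=(-2,-1)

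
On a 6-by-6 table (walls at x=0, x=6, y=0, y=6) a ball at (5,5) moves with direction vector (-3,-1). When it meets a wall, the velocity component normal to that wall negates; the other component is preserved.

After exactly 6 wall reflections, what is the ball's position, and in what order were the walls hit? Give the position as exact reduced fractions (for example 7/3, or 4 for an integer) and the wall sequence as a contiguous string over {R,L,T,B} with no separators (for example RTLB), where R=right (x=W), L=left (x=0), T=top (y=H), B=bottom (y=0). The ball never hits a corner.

1. t=5/3 → L at (0,10/3); v=(3,-1)
2. t=2 → R at (6,4/3); v=(-3,-1)
3. t=4/3 → B at (2,0); v=(-3,1)
4. t=2/3 → L at (0,2/3); v=(3,1)
5. t=2 → R at (6,8/3); v=(-3,1)
6. t=2 → L at (0,14/3); v=(3,1)

Final position: (0,14/3)
Wall sequence: LRBLRL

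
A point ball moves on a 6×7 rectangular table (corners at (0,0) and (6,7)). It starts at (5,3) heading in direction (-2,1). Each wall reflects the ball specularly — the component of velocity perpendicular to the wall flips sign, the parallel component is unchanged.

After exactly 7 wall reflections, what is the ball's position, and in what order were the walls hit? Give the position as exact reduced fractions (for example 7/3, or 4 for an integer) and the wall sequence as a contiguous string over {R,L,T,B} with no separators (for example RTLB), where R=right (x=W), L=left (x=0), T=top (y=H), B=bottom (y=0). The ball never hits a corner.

1. t=5/2 → L at (0,11/2); v=(2,1)
2. t=3/2 → T at (3,7); v=(2,-1)
3. t=3/2 → R at (6,11/2); v=(-2,-1)
4. t=3 → L at (0,5/2); v=(2,-1)
5. t=5/2 → B at (5,0); v=(2,1)
6. t=1/2 → R at (6,1/2); v=(-2,1)
7. t=3 → L at (0,7/2); v=(2,1)

Final position: (0,7/2)
Wall sequence: LTRLBRL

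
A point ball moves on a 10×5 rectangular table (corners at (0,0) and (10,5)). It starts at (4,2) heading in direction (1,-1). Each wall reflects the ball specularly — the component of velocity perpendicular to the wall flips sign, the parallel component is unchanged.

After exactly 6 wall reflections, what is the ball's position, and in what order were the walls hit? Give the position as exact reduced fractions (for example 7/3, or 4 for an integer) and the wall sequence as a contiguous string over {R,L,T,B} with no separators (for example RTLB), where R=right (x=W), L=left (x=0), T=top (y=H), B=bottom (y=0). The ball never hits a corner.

Final position: (1,5)
Wall sequence: BRTBLT

1. t=2 → B at (6,0); v=(1,1)
2. t=4 → R at (10,4); v=(-1,1)
3. t=1 → T at (9,5); v=(-1,-1)
4. t=5 → B at (4,0); v=(-1,1)
5. t=4 → L at (0,4); v=(1,1)
6. t=1 → T at (1,5); v=(1,-1)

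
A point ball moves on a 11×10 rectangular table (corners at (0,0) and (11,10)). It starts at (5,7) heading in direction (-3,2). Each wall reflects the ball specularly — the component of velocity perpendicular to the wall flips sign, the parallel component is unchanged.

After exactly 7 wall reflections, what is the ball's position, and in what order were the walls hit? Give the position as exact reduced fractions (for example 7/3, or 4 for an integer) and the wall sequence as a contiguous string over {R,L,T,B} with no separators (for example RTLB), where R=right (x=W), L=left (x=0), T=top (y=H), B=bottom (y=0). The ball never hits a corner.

1. t=3/2 → T at (1/2,10); v=(-3,-2)
2. t=1/6 → L at (0,29/3); v=(3,-2)
3. t=11/3 → R at (11,7/3); v=(-3,-2)
4. t=7/6 → B at (15/2,0); v=(-3,2)
5. t=5/2 → L at (0,5); v=(3,2)
6. t=5/2 → T at (15/2,10); v=(3,-2)
7. t=7/6 → R at (11,23/3); v=(-3,-2)

Final position: (11,23/3)
Wall sequence: TLRBLTR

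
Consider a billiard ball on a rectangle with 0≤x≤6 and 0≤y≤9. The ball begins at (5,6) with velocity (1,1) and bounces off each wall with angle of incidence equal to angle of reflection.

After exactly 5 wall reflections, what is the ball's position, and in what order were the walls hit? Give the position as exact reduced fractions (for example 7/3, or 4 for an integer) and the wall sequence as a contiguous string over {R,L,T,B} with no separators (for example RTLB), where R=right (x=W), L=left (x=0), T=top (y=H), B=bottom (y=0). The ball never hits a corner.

Final position: (6,1)
Wall sequence: RTLBR

1. t=1 → R at (6,7); v=(-1,1)
2. t=2 → T at (4,9); v=(-1,-1)
3. t=4 → L at (0,5); v=(1,-1)
4. t=5 → B at (5,0); v=(1,1)
5. t=1 → R at (6,1); v=(-1,1)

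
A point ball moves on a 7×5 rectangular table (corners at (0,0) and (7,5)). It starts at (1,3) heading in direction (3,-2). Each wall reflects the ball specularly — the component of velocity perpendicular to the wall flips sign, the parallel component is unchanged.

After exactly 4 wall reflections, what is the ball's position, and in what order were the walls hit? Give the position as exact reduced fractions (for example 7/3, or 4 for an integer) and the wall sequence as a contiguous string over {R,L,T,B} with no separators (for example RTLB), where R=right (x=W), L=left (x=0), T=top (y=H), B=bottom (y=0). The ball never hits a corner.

1. t=3/2 → B at (11/2,0); v=(3,2)
2. t=1/2 → R at (7,1); v=(-3,2)
3. t=2 → T at (1,5); v=(-3,-2)
4. t=1/3 → L at (0,13/3); v=(3,-2)

Final position: (0,13/3)
Wall sequence: BRTL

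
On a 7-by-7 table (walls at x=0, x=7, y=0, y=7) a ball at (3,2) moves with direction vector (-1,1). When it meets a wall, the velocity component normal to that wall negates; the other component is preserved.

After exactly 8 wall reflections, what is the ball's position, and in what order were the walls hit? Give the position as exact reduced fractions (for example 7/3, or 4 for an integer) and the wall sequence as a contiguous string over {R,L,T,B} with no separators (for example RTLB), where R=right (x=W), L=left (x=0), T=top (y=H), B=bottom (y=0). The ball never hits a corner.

Final position: (5,0)
Wall sequence: LTRBLTRB

1. t=3 → L at (0,5); v=(1,1)
2. t=2 → T at (2,7); v=(1,-1)
3. t=5 → R at (7,2); v=(-1,-1)
4. t=2 → B at (5,0); v=(-1,1)
5. t=5 → L at (0,5); v=(1,1)
6. t=2 → T at (2,7); v=(1,-1)
7. t=5 → R at (7,2); v=(-1,-1)
8. t=2 → B at (5,0); v=(-1,1)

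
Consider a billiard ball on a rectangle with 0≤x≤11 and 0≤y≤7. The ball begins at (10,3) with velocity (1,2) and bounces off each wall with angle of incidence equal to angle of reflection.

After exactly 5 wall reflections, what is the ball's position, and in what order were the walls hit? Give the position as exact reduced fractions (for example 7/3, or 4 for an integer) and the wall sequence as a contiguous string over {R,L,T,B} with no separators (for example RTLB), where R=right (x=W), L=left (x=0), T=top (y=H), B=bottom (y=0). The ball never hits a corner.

Final position: (0,1)
Wall sequence: RTBTL

1. t=1 → R at (11,5); v=(-1,2)
2. t=1 → T at (10,7); v=(-1,-2)
3. t=7/2 → B at (13/2,0); v=(-1,2)
4. t=7/2 → T at (3,7); v=(-1,-2)
5. t=3 → L at (0,1); v=(1,-2)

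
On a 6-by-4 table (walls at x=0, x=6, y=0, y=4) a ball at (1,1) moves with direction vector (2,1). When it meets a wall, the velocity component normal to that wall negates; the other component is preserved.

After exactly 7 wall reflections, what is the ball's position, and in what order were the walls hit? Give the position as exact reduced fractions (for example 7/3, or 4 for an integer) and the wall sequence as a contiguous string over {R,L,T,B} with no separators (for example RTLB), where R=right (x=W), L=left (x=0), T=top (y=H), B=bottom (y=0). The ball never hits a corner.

1. t=5/2 → R at (6,7/2); v=(-2,1)
2. t=1/2 → T at (5,4); v=(-2,-1)
3. t=5/2 → L at (0,3/2); v=(2,-1)
4. t=3/2 → B at (3,0); v=(2,1)
5. t=3/2 → R at (6,3/2); v=(-2,1)
6. t=5/2 → T at (1,4); v=(-2,-1)
7. t=1/2 → L at (0,7/2); v=(2,-1)

Final position: (0,7/2)
Wall sequence: RTLBRTL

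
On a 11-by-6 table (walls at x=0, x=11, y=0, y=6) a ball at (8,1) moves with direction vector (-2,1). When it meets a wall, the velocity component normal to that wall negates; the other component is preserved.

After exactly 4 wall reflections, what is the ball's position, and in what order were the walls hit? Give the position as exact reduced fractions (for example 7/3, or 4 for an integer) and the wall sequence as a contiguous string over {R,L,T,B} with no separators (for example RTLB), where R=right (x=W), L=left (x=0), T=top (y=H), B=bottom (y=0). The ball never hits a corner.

1. t=4 → L at (0,5); v=(2,1)
2. t=1 → T at (2,6); v=(2,-1)
3. t=9/2 → R at (11,3/2); v=(-2,-1)
4. t=3/2 → B at (8,0); v=(-2,1)

Final position: (8,0)
Wall sequence: LTRB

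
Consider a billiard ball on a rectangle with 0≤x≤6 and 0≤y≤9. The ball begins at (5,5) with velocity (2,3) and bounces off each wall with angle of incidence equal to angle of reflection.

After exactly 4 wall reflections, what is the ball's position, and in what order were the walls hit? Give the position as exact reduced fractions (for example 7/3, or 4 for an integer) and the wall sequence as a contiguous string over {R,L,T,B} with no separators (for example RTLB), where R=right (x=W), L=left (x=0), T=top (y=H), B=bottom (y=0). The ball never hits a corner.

Final position: (5/3,0)
Wall sequence: RTLB

1. t=1/2 → R at (6,13/2); v=(-2,3)
2. t=5/6 → T at (13/3,9); v=(-2,-3)
3. t=13/6 → L at (0,5/2); v=(2,-3)
4. t=5/6 → B at (5/3,0); v=(2,3)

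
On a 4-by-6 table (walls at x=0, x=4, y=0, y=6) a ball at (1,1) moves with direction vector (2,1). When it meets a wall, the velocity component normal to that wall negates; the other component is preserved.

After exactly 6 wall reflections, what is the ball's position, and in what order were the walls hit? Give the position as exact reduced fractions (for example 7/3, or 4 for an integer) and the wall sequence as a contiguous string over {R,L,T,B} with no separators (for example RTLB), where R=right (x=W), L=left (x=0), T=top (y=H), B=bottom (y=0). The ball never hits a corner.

1. t=3/2 → R at (4,5/2); v=(-2,1)
2. t=2 → L at (0,9/2); v=(2,1)
3. t=3/2 → T at (3,6); v=(2,-1)
4. t=1/2 → R at (4,11/2); v=(-2,-1)
5. t=2 → L at (0,7/2); v=(2,-1)
6. t=2 → R at (4,3/2); v=(-2,-1)

Final position: (4,3/2)
Wall sequence: RLTRLR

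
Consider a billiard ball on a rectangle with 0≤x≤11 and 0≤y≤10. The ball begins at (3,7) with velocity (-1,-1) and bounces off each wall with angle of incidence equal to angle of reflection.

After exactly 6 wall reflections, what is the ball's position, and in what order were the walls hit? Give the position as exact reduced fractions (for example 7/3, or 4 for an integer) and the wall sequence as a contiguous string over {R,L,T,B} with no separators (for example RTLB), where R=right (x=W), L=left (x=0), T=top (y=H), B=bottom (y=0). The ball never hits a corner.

1. t=3 → L at (0,4); v=(1,-1)
2. t=4 → B at (4,0); v=(1,1)
3. t=7 → R at (11,7); v=(-1,1)
4. t=3 → T at (8,10); v=(-1,-1)
5. t=8 → L at (0,2); v=(1,-1)
6. t=2 → B at (2,0); v=(1,1)

Final position: (2,0)
Wall sequence: LBRTLB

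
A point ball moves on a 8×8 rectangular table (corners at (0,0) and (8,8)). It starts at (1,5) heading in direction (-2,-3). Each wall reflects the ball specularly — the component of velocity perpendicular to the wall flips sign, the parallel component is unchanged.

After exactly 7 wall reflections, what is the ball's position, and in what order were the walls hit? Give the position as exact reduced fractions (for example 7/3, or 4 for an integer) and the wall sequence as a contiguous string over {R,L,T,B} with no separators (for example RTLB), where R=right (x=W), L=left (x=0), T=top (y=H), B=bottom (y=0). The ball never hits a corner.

Final position: (7/3,8)
Wall sequence: LBTRBLT

1. t=1/2 → L at (0,7/2); v=(2,-3)
2. t=7/6 → B at (7/3,0); v=(2,3)
3. t=8/3 → T at (23/3,8); v=(2,-3)
4. t=1/6 → R at (8,15/2); v=(-2,-3)
5. t=5/2 → B at (3,0); v=(-2,3)
6. t=3/2 → L at (0,9/2); v=(2,3)
7. t=7/6 → T at (7/3,8); v=(2,-3)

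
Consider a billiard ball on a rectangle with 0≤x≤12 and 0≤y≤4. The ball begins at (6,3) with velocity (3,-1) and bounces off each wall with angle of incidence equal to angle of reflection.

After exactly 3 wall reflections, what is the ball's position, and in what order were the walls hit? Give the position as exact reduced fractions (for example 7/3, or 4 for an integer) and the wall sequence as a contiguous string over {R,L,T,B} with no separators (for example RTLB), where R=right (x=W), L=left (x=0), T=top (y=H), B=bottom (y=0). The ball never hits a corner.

Final position: (0,3)
Wall sequence: RBL

1. t=2 → R at (12,1); v=(-3,-1)
2. t=1 → B at (9,0); v=(-3,1)
3. t=3 → L at (0,3); v=(3,1)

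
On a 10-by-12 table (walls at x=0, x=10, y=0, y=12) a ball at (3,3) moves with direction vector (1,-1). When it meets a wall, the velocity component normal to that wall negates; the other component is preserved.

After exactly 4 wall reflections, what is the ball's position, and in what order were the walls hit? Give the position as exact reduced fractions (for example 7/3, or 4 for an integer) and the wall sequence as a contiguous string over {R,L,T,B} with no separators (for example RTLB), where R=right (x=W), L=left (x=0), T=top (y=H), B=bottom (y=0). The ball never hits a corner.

1. t=3 → B at (6,0); v=(1,1)
2. t=4 → R at (10,4); v=(-1,1)
3. t=8 → T at (2,12); v=(-1,-1)
4. t=2 → L at (0,10); v=(1,-1)

Final position: (0,10)
Wall sequence: BRTL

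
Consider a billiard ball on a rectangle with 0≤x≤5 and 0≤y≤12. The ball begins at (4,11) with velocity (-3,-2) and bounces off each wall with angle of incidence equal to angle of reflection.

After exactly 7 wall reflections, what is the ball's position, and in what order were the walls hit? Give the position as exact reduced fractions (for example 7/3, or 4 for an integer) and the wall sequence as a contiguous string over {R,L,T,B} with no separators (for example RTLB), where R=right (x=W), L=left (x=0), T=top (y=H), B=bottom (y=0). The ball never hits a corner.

Final position: (5,25/3)
Wall sequence: LRLBRLR

1. t=4/3 → L at (0,25/3); v=(3,-2)
2. t=5/3 → R at (5,5); v=(-3,-2)
3. t=5/3 → L at (0,5/3); v=(3,-2)
4. t=5/6 → B at (5/2,0); v=(3,2)
5. t=5/6 → R at (5,5/3); v=(-3,2)
6. t=5/3 → L at (0,5); v=(3,2)
7. t=5/3 → R at (5,25/3); v=(-3,2)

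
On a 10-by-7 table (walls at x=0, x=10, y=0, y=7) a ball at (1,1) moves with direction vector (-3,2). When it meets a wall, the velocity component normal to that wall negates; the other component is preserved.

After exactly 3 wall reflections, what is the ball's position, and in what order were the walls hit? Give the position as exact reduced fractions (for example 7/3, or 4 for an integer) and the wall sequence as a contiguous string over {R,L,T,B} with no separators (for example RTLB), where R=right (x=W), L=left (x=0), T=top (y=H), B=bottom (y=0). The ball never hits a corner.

Final position: (10,17/3)
Wall sequence: LTR

1. t=1/3 → L at (0,5/3); v=(3,2)
2. t=8/3 → T at (8,7); v=(3,-2)
3. t=2/3 → R at (10,17/3); v=(-3,-2)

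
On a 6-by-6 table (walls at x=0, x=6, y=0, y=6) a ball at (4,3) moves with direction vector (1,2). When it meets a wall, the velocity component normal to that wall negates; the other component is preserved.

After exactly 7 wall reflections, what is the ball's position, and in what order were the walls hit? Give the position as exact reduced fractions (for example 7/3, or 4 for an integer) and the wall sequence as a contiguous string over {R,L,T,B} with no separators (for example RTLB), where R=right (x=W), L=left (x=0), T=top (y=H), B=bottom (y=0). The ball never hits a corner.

1. t=3/2 → T at (11/2,6); v=(1,-2)
2. t=1/2 → R at (6,5); v=(-1,-2)
3. t=5/2 → B at (7/2,0); v=(-1,2)
4. t=3 → T at (1/2,6); v=(-1,-2)
5. t=1/2 → L at (0,5); v=(1,-2)
6. t=5/2 → B at (5/2,0); v=(1,2)
7. t=3 → T at (11/2,6); v=(1,-2)

Final position: (11/2,6)
Wall sequence: TRBTLBT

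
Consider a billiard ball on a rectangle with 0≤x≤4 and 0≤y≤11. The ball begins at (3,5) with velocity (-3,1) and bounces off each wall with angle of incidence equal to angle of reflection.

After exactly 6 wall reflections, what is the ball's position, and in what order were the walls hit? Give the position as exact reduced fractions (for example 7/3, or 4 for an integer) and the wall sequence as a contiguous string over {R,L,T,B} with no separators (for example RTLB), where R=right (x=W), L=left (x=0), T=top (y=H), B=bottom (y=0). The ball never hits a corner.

1. t=1 → L at (0,6); v=(3,1)
2. t=4/3 → R at (4,22/3); v=(-3,1)
3. t=4/3 → L at (0,26/3); v=(3,1)
4. t=4/3 → R at (4,10); v=(-3,1)
5. t=1 → T at (1,11); v=(-3,-1)
6. t=1/3 → L at (0,32/3); v=(3,-1)

Final position: (0,32/3)
Wall sequence: LRLRTL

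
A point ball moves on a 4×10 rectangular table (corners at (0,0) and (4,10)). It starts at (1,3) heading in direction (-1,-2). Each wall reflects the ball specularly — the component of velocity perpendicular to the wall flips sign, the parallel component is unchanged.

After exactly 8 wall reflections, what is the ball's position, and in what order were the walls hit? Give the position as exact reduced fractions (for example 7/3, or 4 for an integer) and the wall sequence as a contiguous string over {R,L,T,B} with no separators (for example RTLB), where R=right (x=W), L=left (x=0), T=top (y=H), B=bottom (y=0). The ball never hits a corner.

1. t=1 → L at (0,1); v=(1,-2)
2. t=1/2 → B at (1/2,0); v=(1,2)
3. t=7/2 → R at (4,7); v=(-1,2)
4. t=3/2 → T at (5/2,10); v=(-1,-2)
5. t=5/2 → L at (0,5); v=(1,-2)
6. t=5/2 → B at (5/2,0); v=(1,2)
7. t=3/2 → R at (4,3); v=(-1,2)
8. t=7/2 → T at (1/2,10); v=(-1,-2)

Final position: (1/2,10)
Wall sequence: LBRTLBRT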